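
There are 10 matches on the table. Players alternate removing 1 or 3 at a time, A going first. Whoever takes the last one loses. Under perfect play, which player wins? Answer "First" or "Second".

First

Positions where the player to move wins (W) vs loses (L):
i:   0  1  2  3  4  5  6  7  8  9 10
     W  L  W  L  W  L  W  L  W  L  W
Position 10 is W, so the first player wins.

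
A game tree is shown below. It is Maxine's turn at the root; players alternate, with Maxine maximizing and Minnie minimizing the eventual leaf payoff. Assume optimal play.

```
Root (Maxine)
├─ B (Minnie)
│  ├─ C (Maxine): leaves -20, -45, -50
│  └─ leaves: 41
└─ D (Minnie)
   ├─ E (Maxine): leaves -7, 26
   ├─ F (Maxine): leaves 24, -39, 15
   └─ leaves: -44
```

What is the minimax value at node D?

E: max(-7, 26) = 26
F: max(24, -39, 15) = 24
D: min(26, 24, -44) = -44

-44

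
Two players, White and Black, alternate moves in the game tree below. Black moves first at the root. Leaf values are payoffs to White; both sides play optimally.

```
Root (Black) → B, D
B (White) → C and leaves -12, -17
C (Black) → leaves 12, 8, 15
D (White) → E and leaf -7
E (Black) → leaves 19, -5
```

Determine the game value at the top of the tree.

-5

C (Black): min(12, 8, 15) = 8
B (White): max(8, -12, -17) = 8
E (Black): min(19, -5) = -5
D (White): max(-5, -7) = -5
Root (Black): min(8, -5) = -5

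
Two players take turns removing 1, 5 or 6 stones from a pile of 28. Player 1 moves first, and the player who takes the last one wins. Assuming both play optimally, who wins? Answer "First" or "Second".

First

W/L table (W = player to move can force a win):
i:   0  1  2  3  4  5  6  7  8  9 10 11 12 13 14 15 16 17 18 19 20 21 22 23 24 25 26 27 28
     L  W  L  W  L  W  W  W  W  W  W  L  W  L  W  L  W  W  W  W  W  W  L  W  L  W  L  W  W
Position 28 is W, so the first player wins.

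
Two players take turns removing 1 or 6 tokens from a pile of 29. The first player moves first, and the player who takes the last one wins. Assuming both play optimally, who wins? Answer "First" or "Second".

First

Positions where the player to move wins (W) vs loses (L):
i:   0  1  2  3  4  5  6  7  8  9 10 11 12 13 14 15 16 17 18 19 20 21 22 23 24 25 26 27 28 29
     L  W  L  W  L  W  W  L  W  L  W  L  W  W  L  W  L  W  L  W  W  L  W  L  W  L  W  W  L  W
Position 29 is W, so the first player wins.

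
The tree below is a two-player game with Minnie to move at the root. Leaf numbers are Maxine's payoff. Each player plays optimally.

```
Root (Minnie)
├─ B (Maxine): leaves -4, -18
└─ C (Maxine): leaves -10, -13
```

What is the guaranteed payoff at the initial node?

B (Maxine): max(-4, -18) = -4
C (Maxine): max(-10, -13) = -10
Root (Minnie): min(-4, -10) = -10

-10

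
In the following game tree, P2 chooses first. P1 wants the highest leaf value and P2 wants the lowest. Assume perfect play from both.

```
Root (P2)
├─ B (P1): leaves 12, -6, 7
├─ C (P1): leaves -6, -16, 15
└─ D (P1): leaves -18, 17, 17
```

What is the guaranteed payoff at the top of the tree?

B (P1): max(12, -6, 7) = 12
C (P1): max(-6, -16, 15) = 15
D (P1): max(-18, 17, 17) = 17
Root (P2): min(12, 15, 17) = 12

12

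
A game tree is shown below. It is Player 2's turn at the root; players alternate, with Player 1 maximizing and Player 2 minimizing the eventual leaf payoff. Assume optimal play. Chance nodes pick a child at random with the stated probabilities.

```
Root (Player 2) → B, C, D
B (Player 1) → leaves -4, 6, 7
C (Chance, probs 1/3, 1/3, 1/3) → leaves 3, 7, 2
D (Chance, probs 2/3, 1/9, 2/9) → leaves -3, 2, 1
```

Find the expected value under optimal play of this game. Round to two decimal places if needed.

B (Player 1): max(-4, 6, 7) = 7
C (Chance): 1/3·3 + 1/3·7 + 1/3·2 = 4
D (Chance): 2/3·-3 + 1/9·2 + 2/9·1 = -1.56
Root (Player 2): min(7, 4, -1.56) = -1.56

-1.56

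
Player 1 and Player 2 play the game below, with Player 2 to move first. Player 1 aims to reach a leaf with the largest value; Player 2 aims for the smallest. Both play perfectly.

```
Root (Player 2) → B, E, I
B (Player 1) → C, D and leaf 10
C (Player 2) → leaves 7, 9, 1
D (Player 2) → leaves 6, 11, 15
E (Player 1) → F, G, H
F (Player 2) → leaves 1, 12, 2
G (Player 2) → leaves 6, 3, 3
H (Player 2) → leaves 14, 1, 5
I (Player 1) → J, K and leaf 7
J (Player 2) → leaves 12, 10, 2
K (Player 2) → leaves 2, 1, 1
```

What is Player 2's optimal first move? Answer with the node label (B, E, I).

E

C (Player 2): min(7, 9, 1) = 1
D (Player 2): min(6, 11, 15) = 6
B (Player 1): max(1, 6, 10) = 10
F (Player 2): min(1, 12, 2) = 1
G (Player 2): min(6, 3, 3) = 3
H (Player 2): min(14, 1, 5) = 1
E (Player 1): max(1, 3, 1) = 3
J (Player 2): min(12, 10, 2) = 2
K (Player 2): min(2, 1, 1) = 1
I (Player 1): max(2, 1, 7) = 7
Root (Player 2): min(10, 3, 7) = 3
Player 2 picks the child with the lowest value: E (value 3).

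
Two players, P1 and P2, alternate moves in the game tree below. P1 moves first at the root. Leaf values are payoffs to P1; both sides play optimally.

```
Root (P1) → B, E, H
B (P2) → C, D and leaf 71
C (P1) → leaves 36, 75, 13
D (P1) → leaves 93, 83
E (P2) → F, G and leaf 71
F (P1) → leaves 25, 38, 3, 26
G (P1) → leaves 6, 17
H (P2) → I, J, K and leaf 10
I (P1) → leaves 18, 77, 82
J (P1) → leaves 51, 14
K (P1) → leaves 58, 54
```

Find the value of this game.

71

C (P1): max(36, 75, 13) = 75
D (P1): max(93, 83) = 93
B (P2): min(75, 93, 71) = 71
F (P1): max(25, 38, 3, 26) = 38
G (P1): max(6, 17) = 17
E (P2): min(38, 17, 71) = 17
I (P1): max(18, 77, 82) = 82
J (P1): max(51, 14) = 51
K (P1): max(58, 54) = 58
H (P2): min(82, 51, 58, 10) = 10
Root (P1): max(71, 17, 10) = 71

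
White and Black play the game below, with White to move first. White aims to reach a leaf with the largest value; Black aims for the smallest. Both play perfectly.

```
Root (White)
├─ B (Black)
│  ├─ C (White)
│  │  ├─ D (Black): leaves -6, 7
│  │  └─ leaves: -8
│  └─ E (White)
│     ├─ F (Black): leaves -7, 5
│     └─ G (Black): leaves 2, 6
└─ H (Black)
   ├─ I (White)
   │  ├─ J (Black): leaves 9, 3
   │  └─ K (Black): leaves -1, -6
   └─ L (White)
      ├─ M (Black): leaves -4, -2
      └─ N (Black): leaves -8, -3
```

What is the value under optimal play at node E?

F: min(-7, 5) = -7
G: min(2, 6) = 2
E: max(-7, 2) = 2

2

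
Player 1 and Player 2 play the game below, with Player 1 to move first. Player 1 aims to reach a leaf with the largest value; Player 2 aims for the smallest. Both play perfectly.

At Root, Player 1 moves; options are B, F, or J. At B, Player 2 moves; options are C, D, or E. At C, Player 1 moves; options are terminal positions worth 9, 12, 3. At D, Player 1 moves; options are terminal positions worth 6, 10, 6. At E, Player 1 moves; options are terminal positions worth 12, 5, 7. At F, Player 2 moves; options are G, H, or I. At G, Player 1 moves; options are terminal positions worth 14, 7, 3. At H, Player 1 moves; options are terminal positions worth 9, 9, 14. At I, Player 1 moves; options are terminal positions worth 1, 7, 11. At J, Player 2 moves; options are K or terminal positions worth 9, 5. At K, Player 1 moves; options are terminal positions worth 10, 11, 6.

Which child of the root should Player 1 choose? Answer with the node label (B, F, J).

F

C (Player 1): max(9, 12, 3) = 12
D (Player 1): max(6, 10, 6) = 10
E (Player 1): max(12, 5, 7) = 12
B (Player 2): min(12, 10, 12) = 10
G (Player 1): max(14, 7, 3) = 14
H (Player 1): max(9, 9, 14) = 14
I (Player 1): max(1, 7, 11) = 11
F (Player 2): min(14, 14, 11) = 11
K (Player 1): max(10, 11, 6) = 11
J (Player 2): min(11, 9, 5) = 5
Root (Player 1): max(10, 11, 5) = 11
Player 1 picks the child with the highest value: F (value 11).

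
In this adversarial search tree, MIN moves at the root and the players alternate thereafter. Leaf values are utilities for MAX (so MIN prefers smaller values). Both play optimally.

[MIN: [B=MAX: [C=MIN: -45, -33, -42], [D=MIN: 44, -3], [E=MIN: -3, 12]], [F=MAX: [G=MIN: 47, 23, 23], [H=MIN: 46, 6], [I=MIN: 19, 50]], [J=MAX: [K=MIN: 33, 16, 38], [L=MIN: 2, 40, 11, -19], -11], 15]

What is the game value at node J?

16

K: min(33, 16, 38) = 16
L: min(2, 40, 11, -19) = -19
J: max(16, -19, -11) = 16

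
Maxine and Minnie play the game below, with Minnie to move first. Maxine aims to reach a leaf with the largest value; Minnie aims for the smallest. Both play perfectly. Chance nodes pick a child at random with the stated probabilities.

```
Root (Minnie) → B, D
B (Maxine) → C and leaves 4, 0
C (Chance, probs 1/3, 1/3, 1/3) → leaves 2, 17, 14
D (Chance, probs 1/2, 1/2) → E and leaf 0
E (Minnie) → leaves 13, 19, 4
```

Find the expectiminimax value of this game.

C (Chance): 1/3·2 + 1/3·17 + 1/3·14 = 11
B (Maxine): max(11, 4, 0) = 11
E (Minnie): min(13, 19, 4) = 4
D (Chance): 1/2·4 + 1/2·0 = 2
Root (Minnie): min(11, 2) = 2

2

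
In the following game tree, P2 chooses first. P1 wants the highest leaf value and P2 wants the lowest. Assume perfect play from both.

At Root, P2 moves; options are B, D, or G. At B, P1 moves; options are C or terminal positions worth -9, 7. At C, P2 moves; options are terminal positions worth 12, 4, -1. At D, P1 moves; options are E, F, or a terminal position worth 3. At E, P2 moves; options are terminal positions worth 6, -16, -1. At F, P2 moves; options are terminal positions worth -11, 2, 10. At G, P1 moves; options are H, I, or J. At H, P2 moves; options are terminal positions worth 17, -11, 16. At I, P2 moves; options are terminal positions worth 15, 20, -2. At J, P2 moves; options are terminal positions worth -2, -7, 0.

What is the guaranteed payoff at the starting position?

C (P2): min(12, 4, -1) = -1
B (P1): max(-1, -9, 7) = 7
E (P2): min(6, -16, -1) = -16
F (P2): min(-11, 2, 10) = -11
D (P1): max(-16, -11, 3) = 3
H (P2): min(17, -11, 16) = -11
I (P2): min(15, 20, -2) = -2
J (P2): min(-2, -7, 0) = -7
G (P1): max(-11, -2, -7) = -2
Root (P2): min(7, 3, -2) = -2

-2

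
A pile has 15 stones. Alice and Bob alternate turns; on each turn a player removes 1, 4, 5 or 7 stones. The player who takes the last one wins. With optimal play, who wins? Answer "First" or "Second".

Mark each pile size as W (mover wins) or L (mover loses):
i:   0  1  2  3  4  5  6  7  8  9 10 11 12 13 14 15
     L  W  L  W  W  W  W  W  L  W  L  W  W  W  W  W
Position 15 is W, so the first player wins.

First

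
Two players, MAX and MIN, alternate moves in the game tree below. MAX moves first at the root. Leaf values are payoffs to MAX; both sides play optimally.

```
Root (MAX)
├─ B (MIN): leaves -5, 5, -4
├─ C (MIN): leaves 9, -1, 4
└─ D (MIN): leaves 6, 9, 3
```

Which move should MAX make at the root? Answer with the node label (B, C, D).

D

B (MIN): min(-5, 5, -4) = -5
C (MIN): min(9, -1, 4) = -1
D (MIN): min(6, 9, 3) = 3
Root (MAX): max(-5, -1, 3) = 3
MAX picks the child with the highest value: D (value 3).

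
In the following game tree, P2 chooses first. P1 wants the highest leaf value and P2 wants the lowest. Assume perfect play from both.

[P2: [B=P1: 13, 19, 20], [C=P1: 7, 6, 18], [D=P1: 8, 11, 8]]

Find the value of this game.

11

B (P1): max(13, 19, 20) = 20
C (P1): max(7, 6, 18) = 18
D (P1): max(8, 11, 8) = 11
Root (P2): min(20, 18, 11) = 11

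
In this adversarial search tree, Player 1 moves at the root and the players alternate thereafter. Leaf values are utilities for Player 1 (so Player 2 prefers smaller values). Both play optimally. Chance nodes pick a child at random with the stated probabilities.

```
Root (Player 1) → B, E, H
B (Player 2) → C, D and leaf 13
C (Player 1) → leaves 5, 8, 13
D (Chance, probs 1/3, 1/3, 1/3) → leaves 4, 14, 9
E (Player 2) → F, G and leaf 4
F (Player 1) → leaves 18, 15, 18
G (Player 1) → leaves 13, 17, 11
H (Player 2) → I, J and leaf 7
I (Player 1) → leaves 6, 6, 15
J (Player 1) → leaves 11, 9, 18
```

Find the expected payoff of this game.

9

C (Player 1): max(5, 8, 13) = 13
D (Chance): 1/3·4 + 1/3·14 + 1/3·9 = 9
B (Player 2): min(13, 9, 13) = 9
F (Player 1): max(18, 15, 18) = 18
G (Player 1): max(13, 17, 11) = 17
E (Player 2): min(18, 17, 4) = 4
I (Player 1): max(6, 6, 15) = 15
J (Player 1): max(11, 9, 18) = 18
H (Player 2): min(15, 18, 7) = 7
Root (Player 1): max(9, 4, 7) = 9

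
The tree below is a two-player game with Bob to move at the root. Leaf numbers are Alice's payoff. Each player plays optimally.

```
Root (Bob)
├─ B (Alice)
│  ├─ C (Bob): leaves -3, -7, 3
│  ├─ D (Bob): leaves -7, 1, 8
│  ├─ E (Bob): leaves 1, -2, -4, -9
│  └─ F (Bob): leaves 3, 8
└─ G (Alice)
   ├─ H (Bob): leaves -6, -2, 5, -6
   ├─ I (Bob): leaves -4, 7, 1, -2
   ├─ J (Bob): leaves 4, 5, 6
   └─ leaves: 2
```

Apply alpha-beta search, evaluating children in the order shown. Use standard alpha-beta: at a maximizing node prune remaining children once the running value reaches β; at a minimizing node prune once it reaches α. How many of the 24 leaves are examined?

C [α=-∞,β=+∞]: v=-7
D [α=-7,β=+∞]: v=-7 after child 1 ≤ α → α-cutoff, skip 2
E [α=-7,β=+∞]: v=-9
F [α=-7,β=+∞]: v=3
B [α=-∞,β=+∞]: v=3
H [α=-∞,β=3]: v=-6
I [α=-6,β=3]: v=-4
J [α=-4,β=3]: v=4
G [α=-∞,β=3]: v=4 after child 3 ≥ β → β-cutoff, skip 1
Root [α=-∞,β=+∞]: v=3
Leaves evaluated: 21 of 24.

21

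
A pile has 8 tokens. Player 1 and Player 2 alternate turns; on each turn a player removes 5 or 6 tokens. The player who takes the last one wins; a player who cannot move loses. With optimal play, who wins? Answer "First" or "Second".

First

Mark each pile size as W (mover wins) or L (mover loses):
i:   0  1  2  3  4  5  6  7  8
     L  L  L  L  L  W  W  W  W
Position 8 is W, so the first player wins.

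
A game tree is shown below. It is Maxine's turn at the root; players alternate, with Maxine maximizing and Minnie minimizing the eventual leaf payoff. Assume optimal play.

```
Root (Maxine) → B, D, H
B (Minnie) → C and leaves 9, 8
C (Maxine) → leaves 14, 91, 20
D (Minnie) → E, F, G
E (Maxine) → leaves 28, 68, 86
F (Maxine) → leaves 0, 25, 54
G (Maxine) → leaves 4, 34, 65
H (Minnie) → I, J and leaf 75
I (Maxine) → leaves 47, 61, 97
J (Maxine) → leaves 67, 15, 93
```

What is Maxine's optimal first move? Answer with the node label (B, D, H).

H

C (Maxine): max(14, 91, 20) = 91
B (Minnie): min(91, 9, 8) = 8
E (Maxine): max(28, 68, 86) = 86
F (Maxine): max(0, 25, 54) = 54
G (Maxine): max(4, 34, 65) = 65
D (Minnie): min(86, 54, 65) = 54
I (Maxine): max(47, 61, 97) = 97
J (Maxine): max(67, 15, 93) = 93
H (Minnie): min(97, 93, 75) = 75
Root (Maxine): max(8, 54, 75) = 75
Maxine picks the child with the highest value: H (value 75).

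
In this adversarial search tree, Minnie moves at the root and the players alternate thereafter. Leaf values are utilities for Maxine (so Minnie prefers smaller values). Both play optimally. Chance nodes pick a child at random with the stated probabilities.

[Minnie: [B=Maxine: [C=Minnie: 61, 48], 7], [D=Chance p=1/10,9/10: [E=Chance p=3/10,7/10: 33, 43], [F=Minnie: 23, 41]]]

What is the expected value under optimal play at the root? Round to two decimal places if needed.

C (Minnie): min(61, 48) = 48
B (Maxine): max(48, 7) = 48
E (Chance): 3/10·33 + 7/10·43 = 40
F (Minnie): min(23, 41) = 23
D (Chance): 1/10·40 + 9/10·23 = 24.7
Root (Minnie): min(48, 24.7) = 24.7

24.7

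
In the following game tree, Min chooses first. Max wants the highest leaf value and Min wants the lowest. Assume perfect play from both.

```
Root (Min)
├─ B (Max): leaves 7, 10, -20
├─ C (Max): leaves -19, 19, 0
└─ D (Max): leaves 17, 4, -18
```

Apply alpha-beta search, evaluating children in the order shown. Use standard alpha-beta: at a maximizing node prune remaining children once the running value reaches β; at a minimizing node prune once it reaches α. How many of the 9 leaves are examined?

6

B [α=-∞,β=+∞]: v=10
C [α=-∞,β=10]: v=19 after child 2 ≥ β → β-cutoff, skip 1
D [α=-∞,β=10]: v=17 after child 1 ≥ β → β-cutoff, skip 2
Root [α=-∞,β=+∞]: v=10
Leaves evaluated: 6 of 9.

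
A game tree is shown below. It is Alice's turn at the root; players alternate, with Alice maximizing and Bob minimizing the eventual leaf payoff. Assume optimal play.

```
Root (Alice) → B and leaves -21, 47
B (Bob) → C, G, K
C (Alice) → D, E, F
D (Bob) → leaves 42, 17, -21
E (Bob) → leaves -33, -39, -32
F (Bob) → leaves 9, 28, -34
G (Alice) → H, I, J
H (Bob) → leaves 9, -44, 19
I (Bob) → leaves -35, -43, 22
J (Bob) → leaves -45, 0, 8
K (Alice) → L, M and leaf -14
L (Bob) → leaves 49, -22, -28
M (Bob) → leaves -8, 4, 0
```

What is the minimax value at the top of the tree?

D (Bob): min(42, 17, -21) = -21
E (Bob): min(-33, -39, -32) = -39
F (Bob): min(9, 28, -34) = -34
C (Alice): max(-21, -39, -34) = -21
H (Bob): min(9, -44, 19) = -44
I (Bob): min(-35, -43, 22) = -43
J (Bob): min(-45, 0, 8) = -45
G (Alice): max(-44, -43, -45) = -43
L (Bob): min(49, -22, -28) = -28
M (Bob): min(-8, 4, 0) = -8
K (Alice): max(-28, -8, -14) = -8
B (Bob): min(-21, -43, -8) = -43
Root (Alice): max(-43, -21, 47) = 47

47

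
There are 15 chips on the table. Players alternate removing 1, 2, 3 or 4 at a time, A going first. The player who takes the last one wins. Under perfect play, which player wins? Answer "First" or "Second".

Compute winning (W) and losing (L) positions by backward induction:
i:   0  1  2  3  4  5  6  7  8  9 10 11 12 13 14 15
     L  W  W  W  W  L  W  W  W  W  L  W  W  W  W  L
Position 15 is L, so the second player wins.

Second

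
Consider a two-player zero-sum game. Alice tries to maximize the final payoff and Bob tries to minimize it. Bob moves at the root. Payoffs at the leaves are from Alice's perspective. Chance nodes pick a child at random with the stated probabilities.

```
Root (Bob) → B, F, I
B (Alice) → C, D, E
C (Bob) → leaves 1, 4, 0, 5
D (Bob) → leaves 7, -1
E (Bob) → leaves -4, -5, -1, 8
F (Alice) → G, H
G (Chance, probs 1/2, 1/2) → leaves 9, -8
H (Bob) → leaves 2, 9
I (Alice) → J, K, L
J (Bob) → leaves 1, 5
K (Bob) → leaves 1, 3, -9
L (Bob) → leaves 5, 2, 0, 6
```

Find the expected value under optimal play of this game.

0

C (Bob): min(1, 4, 0, 5) = 0
D (Bob): min(7, -1) = -1
E (Bob): min(-4, -5, -1, 8) = -5
B (Alice): max(0, -1, -5) = 0
G (Chance): 1/2·9 + 1/2·-8 = 0.5
H (Bob): min(2, 9) = 2
F (Alice): max(0.5, 2) = 2
J (Bob): min(1, 5) = 1
K (Bob): min(1, 3, -9) = -9
L (Bob): min(5, 2, 0, 6) = 0
I (Alice): max(1, -9, 0) = 1
Root (Bob): min(0, 2, 1) = 0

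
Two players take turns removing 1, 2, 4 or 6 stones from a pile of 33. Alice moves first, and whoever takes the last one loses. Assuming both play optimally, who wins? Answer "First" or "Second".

Second

Mark each pile size as W (mover wins) or L (mover loses):
i:   0  1  2  3  4  5  6  7  8  9 10 11 12 13 14 15 16 17 18 19 20 21 22 23 24 25 26 27 28 29 30 31 32 33
     W  L  W  W  L  W  W  W  W  L  W  W  L  W  W  W  W  L  W  W  L  W  W  W  W  L  W  W  L  W  W  W  W  L
Position 33 is L, so the second player wins.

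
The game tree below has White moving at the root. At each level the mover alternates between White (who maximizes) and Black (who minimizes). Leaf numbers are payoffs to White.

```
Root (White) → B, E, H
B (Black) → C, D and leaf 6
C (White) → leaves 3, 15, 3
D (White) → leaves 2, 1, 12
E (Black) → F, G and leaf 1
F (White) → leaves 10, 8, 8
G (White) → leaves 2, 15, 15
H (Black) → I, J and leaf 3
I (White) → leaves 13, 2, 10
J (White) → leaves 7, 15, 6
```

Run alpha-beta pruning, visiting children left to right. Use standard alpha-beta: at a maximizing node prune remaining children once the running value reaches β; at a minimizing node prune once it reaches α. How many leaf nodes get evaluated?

19

C [α=-∞,β=+∞]: v=15
D [α=-∞,β=15]: v=12
B [α=-∞,β=+∞]: v=6
F [α=6,β=+∞]: v=10
G [α=6,β=10]: v=15 after child 2 ≥ β → β-cutoff, skip 1
E [α=6,β=+∞]: v=1
I [α=6,β=+∞]: v=13
J [α=6,β=13]: v=15 after child 2 ≥ β → β-cutoff, skip 1
H [α=6,β=+∞]: v=3
Root [α=-∞,β=+∞]: v=6
Leaves evaluated: 19 of 21.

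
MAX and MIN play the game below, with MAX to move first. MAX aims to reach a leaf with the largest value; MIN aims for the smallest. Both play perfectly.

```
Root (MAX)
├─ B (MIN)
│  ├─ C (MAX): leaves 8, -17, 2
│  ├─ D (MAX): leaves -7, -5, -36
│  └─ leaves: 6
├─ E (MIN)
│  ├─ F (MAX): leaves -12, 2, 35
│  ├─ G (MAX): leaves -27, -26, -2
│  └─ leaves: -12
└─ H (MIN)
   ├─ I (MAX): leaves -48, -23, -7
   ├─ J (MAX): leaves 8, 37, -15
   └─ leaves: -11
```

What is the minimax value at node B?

C: max(8, -17, 2) = 8
D: max(-7, -5, -36) = -5
B: min(8, -5, 6) = -5

-5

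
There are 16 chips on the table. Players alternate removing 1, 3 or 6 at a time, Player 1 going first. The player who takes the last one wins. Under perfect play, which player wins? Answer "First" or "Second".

Mark each pile size as W (mover wins) or L (mover loses):
i:   0  1  2  3  4  5  6  7  8  9 10 11 12 13 14 15 16
     L  W  L  W  L  W  W  W  W  L  W  L  W  L  W  W  W
Position 16 is W, so the first player wins.

First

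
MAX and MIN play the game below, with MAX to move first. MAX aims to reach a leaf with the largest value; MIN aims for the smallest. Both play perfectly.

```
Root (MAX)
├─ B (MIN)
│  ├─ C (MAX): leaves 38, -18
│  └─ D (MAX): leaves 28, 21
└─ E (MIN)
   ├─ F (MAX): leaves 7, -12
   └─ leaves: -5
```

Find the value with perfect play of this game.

28

C (MAX): max(38, -18) = 38
D (MAX): max(28, 21) = 28
B (MIN): min(38, 28) = 28
F (MAX): max(7, -12) = 7
E (MIN): min(7, -5) = -5
Root (MAX): max(28, -5) = 28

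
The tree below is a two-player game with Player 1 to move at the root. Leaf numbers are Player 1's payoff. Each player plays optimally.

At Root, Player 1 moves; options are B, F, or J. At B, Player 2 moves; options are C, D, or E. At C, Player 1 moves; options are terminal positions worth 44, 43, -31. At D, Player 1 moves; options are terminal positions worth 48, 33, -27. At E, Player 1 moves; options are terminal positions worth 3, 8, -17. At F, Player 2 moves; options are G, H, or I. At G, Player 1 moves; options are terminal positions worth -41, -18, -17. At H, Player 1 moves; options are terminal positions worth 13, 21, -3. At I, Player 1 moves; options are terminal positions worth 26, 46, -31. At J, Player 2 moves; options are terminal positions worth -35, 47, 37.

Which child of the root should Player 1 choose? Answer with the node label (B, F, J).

C (Player 1): max(44, 43, -31) = 44
D (Player 1): max(48, 33, -27) = 48
E (Player 1): max(3, 8, -17) = 8
B (Player 2): min(44, 48, 8) = 8
G (Player 1): max(-41, -18, -17) = -17
H (Player 1): max(13, 21, -3) = 21
I (Player 1): max(26, 46, -31) = 46
F (Player 2): min(-17, 21, 46) = -17
J (Player 2): min(-35, 47, 37) = -35
Root (Player 1): max(8, -17, -35) = 8
Player 1 picks the child with the highest value: B (value 8).

B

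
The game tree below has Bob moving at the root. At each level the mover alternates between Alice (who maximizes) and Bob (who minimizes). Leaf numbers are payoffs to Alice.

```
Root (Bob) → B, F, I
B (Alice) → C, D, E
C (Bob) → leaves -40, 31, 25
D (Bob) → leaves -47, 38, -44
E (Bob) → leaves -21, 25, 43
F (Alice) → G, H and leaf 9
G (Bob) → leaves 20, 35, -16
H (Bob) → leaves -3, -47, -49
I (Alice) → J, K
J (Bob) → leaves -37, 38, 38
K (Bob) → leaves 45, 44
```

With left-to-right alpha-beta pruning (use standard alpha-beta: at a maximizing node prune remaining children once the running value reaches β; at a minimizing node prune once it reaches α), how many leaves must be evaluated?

15

C [α=-∞,β=+∞]: v=-40
D [α=-40,β=+∞]: v=-47 after child 1 ≤ α → α-cutoff, skip 2
E [α=-40,β=+∞]: v=-21
B [α=-∞,β=+∞]: v=-21
G [α=-∞,β=-21]: v=-16
F [α=-∞,β=-21]: v=-16 after child 1 ≥ β → β-cutoff, skip 2
J [α=-∞,β=-21]: v=-37
K [α=-37,β=-21]: v=44
I [α=-∞,β=-21]: v=44
Root [α=-∞,β=+∞]: v=-21
Leaves evaluated: 15 of 21.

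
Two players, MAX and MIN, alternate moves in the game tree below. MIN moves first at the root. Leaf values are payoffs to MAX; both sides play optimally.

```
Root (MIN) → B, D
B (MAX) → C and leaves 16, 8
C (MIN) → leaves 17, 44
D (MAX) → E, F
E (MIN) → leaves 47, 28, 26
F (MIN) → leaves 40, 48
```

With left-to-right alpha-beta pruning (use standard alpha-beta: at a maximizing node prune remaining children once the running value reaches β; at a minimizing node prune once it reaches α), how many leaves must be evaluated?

7

C [α=-∞,β=+∞]: v=17
B [α=-∞,β=+∞]: v=17
E [α=-∞,β=17]: v=26
D [α=-∞,β=17]: v=26 after child 1 ≥ β → β-cutoff, skip 1
Root [α=-∞,β=+∞]: v=17
Leaves evaluated: 7 of 9.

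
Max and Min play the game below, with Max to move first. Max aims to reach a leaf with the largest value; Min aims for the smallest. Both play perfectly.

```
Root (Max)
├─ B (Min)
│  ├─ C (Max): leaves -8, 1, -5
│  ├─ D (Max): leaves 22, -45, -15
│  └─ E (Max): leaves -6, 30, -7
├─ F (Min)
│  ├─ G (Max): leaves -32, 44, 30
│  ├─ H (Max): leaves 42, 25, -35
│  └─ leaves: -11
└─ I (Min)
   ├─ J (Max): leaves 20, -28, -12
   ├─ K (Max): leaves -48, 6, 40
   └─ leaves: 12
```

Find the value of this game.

C (Max): max(-8, 1, -5) = 1
D (Max): max(22, -45, -15) = 22
E (Max): max(-6, 30, -7) = 30
B (Min): min(1, 22, 30) = 1
G (Max): max(-32, 44, 30) = 44
H (Max): max(42, 25, -35) = 42
F (Min): min(44, 42, -11) = -11
J (Max): max(20, -28, -12) = 20
K (Max): max(-48, 6, 40) = 40
I (Min): min(20, 40, 12) = 12
Root (Max): max(1, -11, 12) = 12

12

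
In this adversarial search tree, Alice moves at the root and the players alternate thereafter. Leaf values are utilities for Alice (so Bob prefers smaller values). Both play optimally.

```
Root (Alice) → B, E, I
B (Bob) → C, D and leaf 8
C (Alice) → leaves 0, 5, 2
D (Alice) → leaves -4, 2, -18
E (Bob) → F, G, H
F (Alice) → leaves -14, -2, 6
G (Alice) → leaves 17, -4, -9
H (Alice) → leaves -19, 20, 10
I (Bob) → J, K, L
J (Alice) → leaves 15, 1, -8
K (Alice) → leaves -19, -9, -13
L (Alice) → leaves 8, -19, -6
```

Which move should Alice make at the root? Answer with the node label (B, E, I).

C (Alice): max(0, 5, 2) = 5
D (Alice): max(-4, 2, -18) = 2
B (Bob): min(5, 2, 8) = 2
F (Alice): max(-14, -2, 6) = 6
G (Alice): max(17, -4, -9) = 17
H (Alice): max(-19, 20, 10) = 20
E (Bob): min(6, 17, 20) = 6
J (Alice): max(15, 1, -8) = 15
K (Alice): max(-19, -9, -13) = -9
L (Alice): max(8, -19, -6) = 8
I (Bob): min(15, -9, 8) = -9
Root (Alice): max(2, 6, -9) = 6
Alice picks the child with the highest value: E (value 6).

E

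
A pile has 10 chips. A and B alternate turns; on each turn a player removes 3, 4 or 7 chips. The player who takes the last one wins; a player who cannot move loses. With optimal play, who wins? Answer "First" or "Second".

i:   0  1  2  3  4  5  6  7  8  9 10
     L  L  L  W  W  W  W  W  W  W  L
Position 10 is L, so the second player wins.

Second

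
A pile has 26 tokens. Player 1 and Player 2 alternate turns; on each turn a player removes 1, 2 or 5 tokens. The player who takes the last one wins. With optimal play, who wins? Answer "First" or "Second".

Positions where the player to move wins (W) vs loses (L):
i:   0  1  2  3  4  5  6  7  8  9 10 11 12 13 14 15 16 17 18 19 20 21 22 23 24 25 26
     L  W  W  L  W  W  L  W  W  L  W  W  L  W  W  L  W  W  L  W  W  L  W  W  L  W  W
Position 26 is W, so the first player wins.

First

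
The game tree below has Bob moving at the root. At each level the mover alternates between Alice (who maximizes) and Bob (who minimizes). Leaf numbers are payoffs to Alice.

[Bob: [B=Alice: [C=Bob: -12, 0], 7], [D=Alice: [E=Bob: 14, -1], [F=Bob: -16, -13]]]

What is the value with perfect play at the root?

-1

C (Bob): min(-12, 0) = -12
B (Alice): max(-12, 7) = 7
E (Bob): min(14, -1) = -1
F (Bob): min(-16, -13) = -16
D (Alice): max(-1, -16) = -1
Root (Bob): min(7, -1) = -1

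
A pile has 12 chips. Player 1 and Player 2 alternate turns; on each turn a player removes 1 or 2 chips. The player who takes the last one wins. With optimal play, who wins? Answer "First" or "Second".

Compute winning (W) and losing (L) positions by backward induction:
i:   0  1  2  3  4  5  6  7  8  9 10 11 12
     L  W  W  L  W  W  L  W  W  L  W  W  L
Position 12 is L, so the second player wins.

Second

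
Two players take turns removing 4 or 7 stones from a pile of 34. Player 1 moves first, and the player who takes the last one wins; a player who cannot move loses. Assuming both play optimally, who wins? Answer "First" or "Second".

Second

W/L table (W = player to move can force a win):
i:   0  1  2  3  4  5  6  7  8  9 10 11 12 13 14 15 16 17 18 19 20 21 22 23 24 25 26 27 28 29 30 31 32 33 34
     L  L  L  L  W  W  W  W  W  W  W  L  L  L  L  W  W  W  W  W  W  W  L  L  L  L  W  W  W  W  W  W  W  L  L
Position 34 is L, so the second player wins.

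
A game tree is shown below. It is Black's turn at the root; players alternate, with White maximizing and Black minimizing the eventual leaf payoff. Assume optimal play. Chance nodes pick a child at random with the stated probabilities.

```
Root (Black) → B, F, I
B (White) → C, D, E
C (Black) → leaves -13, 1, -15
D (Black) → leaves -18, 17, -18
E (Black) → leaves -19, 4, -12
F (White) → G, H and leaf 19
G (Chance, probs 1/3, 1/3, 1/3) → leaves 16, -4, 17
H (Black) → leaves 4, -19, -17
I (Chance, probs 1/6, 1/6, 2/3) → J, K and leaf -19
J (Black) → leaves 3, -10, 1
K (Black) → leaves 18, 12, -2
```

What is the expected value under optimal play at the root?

C (Black): min(-13, 1, -15) = -15
D (Black): min(-18, 17, -18) = -18
E (Black): min(-19, 4, -12) = -19
B (White): max(-15, -18, -19) = -15
G (Chance): 1/3·16 + 1/3·-4 + 1/3·17 = 9.67
H (Black): min(4, -19, -17) = -19
F (White): max(9.67, -19, 19) = 19
J (Black): min(3, -10, 1) = -10
K (Black): min(18, 12, -2) = -2
I (Chance): 1/6·-10 + 1/6·-2 + 2/3·-19 = -14.67
Root (Black): min(-15, 19, -14.67) = -15

-15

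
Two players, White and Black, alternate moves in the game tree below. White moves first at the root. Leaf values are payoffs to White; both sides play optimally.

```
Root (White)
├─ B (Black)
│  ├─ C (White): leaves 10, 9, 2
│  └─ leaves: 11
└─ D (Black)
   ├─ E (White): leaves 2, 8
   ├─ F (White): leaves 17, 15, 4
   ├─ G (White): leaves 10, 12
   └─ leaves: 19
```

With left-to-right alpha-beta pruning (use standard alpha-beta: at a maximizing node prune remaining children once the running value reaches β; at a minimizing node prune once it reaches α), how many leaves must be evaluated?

6

C [α=-∞,β=+∞]: v=10
B [α=-∞,β=+∞]: v=10
E [α=10,β=+∞]: v=8
D [α=10,β=+∞]: v=8 after child 1 ≤ α → α-cutoff, skip 3
Root [α=-∞,β=+∞]: v=10
Leaves evaluated: 6 of 12.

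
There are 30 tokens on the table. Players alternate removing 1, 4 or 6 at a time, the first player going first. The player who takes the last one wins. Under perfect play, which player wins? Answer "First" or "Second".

Mark each pile size as W (mover wins) or L (mover loses):
i:   0  1  2  3  4  5  6  7  8  9 10 11 12 13 14 15 16 17 18 19 20 21 22 23 24 25 26 27 28 29 30
     L  W  L  W  W  L  W  L  W  W  L  W  L  W  W  L  W  L  W  W  L  W  L  W  W  L  W  L  W  W  L
Position 30 is L, so the second player wins.

Second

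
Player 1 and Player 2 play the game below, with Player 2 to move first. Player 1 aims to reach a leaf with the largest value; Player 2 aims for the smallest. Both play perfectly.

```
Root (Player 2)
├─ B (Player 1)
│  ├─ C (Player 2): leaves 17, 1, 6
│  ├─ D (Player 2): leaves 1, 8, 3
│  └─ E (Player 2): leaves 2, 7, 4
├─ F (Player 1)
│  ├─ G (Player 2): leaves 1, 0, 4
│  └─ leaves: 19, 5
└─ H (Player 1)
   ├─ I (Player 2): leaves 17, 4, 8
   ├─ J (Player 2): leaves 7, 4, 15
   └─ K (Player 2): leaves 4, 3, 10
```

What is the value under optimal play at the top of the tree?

C (Player 2): min(17, 1, 6) = 1
D (Player 2): min(1, 8, 3) = 1
E (Player 2): min(2, 7, 4) = 2
B (Player 1): max(1, 1, 2) = 2
G (Player 2): min(1, 0, 4) = 0
F (Player 1): max(0, 19, 5) = 19
I (Player 2): min(17, 4, 8) = 4
J (Player 2): min(7, 4, 15) = 4
K (Player 2): min(4, 3, 10) = 3
H (Player 1): max(4, 4, 3) = 4
Root (Player 2): min(2, 19, 4) = 2

2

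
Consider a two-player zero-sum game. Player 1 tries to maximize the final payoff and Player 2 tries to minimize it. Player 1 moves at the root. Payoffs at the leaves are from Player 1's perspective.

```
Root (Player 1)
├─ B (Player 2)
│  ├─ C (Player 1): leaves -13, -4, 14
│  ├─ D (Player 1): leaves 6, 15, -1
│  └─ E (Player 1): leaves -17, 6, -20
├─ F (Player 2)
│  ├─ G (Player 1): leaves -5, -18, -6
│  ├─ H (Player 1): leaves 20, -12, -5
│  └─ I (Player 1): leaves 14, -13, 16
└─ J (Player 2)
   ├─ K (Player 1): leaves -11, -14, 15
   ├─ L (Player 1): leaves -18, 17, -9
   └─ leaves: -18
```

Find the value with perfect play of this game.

6

C (Player 1): max(-13, -4, 14) = 14
D (Player 1): max(6, 15, -1) = 15
E (Player 1): max(-17, 6, -20) = 6
B (Player 2): min(14, 15, 6) = 6
G (Player 1): max(-5, -18, -6) = -5
H (Player 1): max(20, -12, -5) = 20
I (Player 1): max(14, -13, 16) = 16
F (Player 2): min(-5, 20, 16) = -5
K (Player 1): max(-11, -14, 15) = 15
L (Player 1): max(-18, 17, -9) = 17
J (Player 2): min(15, 17, -18) = -18
Root (Player 1): max(6, -5, -18) = 6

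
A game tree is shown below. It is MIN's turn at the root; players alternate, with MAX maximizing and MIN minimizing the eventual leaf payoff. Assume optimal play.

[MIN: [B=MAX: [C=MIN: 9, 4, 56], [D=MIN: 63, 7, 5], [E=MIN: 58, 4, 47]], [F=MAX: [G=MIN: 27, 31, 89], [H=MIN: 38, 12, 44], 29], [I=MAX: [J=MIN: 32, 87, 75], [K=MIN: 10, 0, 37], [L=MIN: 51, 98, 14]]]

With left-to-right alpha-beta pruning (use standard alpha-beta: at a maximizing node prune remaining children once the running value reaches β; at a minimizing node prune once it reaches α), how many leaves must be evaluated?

14

C [α=-∞,β=+∞]: v=4
D [α=4,β=+∞]: v=5
E [α=5,β=+∞]: v=4 after child 2 ≤ α → α-cutoff, skip 1
B [α=-∞,β=+∞]: v=5
G [α=-∞,β=5]: v=27
F [α=-∞,β=5]: v=27 after child 1 ≥ β → β-cutoff, skip 2
J [α=-∞,β=5]: v=32
I [α=-∞,β=5]: v=32 after child 1 ≥ β → β-cutoff, skip 2
Root [α=-∞,β=+∞]: v=5
Leaves evaluated: 14 of 25.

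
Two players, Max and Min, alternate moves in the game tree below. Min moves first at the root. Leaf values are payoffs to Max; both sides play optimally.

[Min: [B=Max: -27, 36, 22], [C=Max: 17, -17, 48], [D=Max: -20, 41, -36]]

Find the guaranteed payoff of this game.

36

B (Max): max(-27, 36, 22) = 36
C (Max): max(17, -17, 48) = 48
D (Max): max(-20, 41, -36) = 41
Root (Min): min(36, 48, 41) = 36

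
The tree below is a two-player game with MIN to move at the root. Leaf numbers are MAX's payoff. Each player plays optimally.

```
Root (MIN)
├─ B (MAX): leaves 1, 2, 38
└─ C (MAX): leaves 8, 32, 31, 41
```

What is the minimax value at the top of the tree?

B (MAX): max(1, 2, 38) = 38
C (MAX): max(8, 32, 31, 41) = 41
Root (MIN): min(38, 41) = 38

38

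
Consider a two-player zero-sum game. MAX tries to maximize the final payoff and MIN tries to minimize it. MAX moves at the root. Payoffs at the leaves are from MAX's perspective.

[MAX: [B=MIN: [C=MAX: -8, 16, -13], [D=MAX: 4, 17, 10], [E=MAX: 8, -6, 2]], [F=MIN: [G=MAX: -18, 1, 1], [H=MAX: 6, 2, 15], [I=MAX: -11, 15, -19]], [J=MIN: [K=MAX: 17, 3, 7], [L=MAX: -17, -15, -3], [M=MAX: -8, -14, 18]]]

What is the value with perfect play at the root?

8

C (MAX): max(-8, 16, -13) = 16
D (MAX): max(4, 17, 10) = 17
E (MAX): max(8, -6, 2) = 8
B (MIN): min(16, 17, 8) = 8
G (MAX): max(-18, 1, 1) = 1
H (MAX): max(6, 2, 15) = 15
I (MAX): max(-11, 15, -19) = 15
F (MIN): min(1, 15, 15) = 1
K (MAX): max(17, 3, 7) = 17
L (MAX): max(-17, -15, -3) = -3
M (MAX): max(-8, -14, 18) = 18
J (MIN): min(17, -3, 18) = -3
Root (MAX): max(8, 1, -3) = 8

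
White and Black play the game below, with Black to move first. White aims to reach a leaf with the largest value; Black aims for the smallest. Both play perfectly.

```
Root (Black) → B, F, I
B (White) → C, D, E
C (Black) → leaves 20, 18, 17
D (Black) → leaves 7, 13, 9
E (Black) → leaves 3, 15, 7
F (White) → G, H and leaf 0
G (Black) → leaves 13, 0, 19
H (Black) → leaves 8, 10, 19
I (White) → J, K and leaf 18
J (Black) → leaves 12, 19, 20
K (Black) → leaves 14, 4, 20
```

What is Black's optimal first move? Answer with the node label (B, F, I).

C (Black): min(20, 18, 17) = 17
D (Black): min(7, 13, 9) = 7
E (Black): min(3, 15, 7) = 3
B (White): max(17, 7, 3) = 17
G (Black): min(13, 0, 19) = 0
H (Black): min(8, 10, 19) = 8
F (White): max(0, 8, 0) = 8
J (Black): min(12, 19, 20) = 12
K (Black): min(14, 4, 20) = 4
I (White): max(12, 4, 18) = 18
Root (Black): min(17, 8, 18) = 8
Black picks the child with the lowest value: F (value 8).

F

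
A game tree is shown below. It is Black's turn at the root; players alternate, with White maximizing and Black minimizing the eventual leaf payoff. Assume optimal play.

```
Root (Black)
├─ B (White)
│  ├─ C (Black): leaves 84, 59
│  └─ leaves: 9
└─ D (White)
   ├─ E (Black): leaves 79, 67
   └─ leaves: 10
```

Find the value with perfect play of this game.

C (Black): min(84, 59) = 59
B (White): max(59, 9) = 59
E (Black): min(79, 67) = 67
D (White): max(67, 10) = 67
Root (Black): min(59, 67) = 59

59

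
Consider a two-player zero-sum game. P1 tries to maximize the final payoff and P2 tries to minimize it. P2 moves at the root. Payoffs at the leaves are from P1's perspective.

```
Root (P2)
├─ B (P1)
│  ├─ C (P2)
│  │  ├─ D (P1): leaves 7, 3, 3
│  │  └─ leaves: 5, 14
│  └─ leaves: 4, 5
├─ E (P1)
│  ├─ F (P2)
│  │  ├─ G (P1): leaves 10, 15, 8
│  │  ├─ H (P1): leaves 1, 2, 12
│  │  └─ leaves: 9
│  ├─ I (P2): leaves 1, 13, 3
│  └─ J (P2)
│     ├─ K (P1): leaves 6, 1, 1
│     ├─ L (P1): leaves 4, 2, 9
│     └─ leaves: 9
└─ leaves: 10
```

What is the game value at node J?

6

K: max(6, 1, 1) = 6
L: max(4, 2, 9) = 9
J: min(6, 9, 9) = 6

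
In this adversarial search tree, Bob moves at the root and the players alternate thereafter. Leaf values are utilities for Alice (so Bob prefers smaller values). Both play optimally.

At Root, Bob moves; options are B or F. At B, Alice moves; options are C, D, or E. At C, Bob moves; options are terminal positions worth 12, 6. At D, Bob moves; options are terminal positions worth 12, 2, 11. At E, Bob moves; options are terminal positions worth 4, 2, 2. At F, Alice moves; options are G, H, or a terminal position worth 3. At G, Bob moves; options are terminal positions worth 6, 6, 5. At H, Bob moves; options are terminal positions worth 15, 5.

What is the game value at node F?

G: min(6, 6, 5) = 5
H: min(15, 5) = 5
F: max(5, 5, 3) = 5

5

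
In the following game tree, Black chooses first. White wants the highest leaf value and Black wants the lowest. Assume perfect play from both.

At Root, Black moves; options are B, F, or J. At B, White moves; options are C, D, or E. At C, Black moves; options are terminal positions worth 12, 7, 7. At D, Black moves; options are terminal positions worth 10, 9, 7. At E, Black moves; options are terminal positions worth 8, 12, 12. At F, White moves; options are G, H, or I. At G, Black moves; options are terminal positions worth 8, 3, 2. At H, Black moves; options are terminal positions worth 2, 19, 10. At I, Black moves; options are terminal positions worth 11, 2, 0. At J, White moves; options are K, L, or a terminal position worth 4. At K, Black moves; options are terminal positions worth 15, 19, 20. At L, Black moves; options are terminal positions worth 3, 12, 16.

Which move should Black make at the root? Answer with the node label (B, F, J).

C (Black): min(12, 7, 7) = 7
D (Black): min(10, 9, 7) = 7
E (Black): min(8, 12, 12) = 8
B (White): max(7, 7, 8) = 8
G (Black): min(8, 3, 2) = 2
H (Black): min(2, 19, 10) = 2
I (Black): min(11, 2, 0) = 0
F (White): max(2, 2, 0) = 2
K (Black): min(15, 19, 20) = 15
L (Black): min(3, 12, 16) = 3
J (White): max(15, 3, 4) = 15
Root (Black): min(8, 2, 15) = 2
Black picks the child with the lowest value: F (value 2).

F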